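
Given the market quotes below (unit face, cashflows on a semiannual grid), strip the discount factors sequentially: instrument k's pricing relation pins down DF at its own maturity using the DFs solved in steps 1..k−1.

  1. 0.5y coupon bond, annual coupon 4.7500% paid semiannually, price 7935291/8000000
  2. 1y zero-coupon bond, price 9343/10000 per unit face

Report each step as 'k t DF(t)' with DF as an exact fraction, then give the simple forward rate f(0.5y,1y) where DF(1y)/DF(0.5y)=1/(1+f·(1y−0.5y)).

step 1 [0.5y] bond c/2=19/800: DF=(7935291/8000000 − 19/800·(0))/(1+19/800) = 9689/10000 ≈ 0.968900
step 2 [1y] zero: DF = P = 9343/10000 ≈ 0.934300

1 1/2 9689/10000
2 1 9343/10000
f(0.5y,1y) = ((9689/10000)/(9343/10000) − 1)/(1/2) = 692/9343 ≈ 7.4066%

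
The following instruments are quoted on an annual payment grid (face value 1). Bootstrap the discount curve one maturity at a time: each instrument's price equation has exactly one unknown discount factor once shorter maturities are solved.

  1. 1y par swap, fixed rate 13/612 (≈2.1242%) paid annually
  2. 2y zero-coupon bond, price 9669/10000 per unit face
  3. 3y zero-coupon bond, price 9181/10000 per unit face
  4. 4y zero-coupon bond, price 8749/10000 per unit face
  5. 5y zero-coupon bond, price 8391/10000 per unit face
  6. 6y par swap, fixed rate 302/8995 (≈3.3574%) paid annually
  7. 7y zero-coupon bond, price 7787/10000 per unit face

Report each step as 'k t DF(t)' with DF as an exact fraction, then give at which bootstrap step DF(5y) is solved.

1 1 612/625
2 2 9669/10000
3 3 9181/10000
4 4 8749/10000
5 5 8391/10000
6 6 2047/2500
7 7 7787/10000
DF(5y) is solved at step 5

step 1 [1y] swap r/1=13/612: DF=(1 − 13/612·(0))/(1+13/612) = 612/625 ≈ 0.979200
step 2 [2y] zero: DF = P = 9669/10000 ≈ 0.966900
step 3 [3y] zero: DF = P = 9181/10000 ≈ 0.918100
step 4 [4y] zero: DF = P = 8749/10000 ≈ 0.874900
step 5 [5y] zero: DF = P = 8391/10000 ≈ 0.839100
step 6 [6y] swap r/1=302/8995: DF=(1 − 302/8995·(0.979200+0.966900+0.918100+0.874900+0.839100))/(1+302/8995) = 2047/2500 ≈ 0.818800
step 7 [7y] zero: DF = P = 7787/10000 ≈ 0.778700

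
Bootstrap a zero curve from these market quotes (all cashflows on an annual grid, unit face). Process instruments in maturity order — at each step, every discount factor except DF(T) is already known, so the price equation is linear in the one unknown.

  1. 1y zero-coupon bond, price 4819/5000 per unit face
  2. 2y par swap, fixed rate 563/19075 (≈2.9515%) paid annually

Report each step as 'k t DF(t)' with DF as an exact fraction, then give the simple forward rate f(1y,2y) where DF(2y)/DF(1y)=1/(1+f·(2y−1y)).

1 1 4819/5000
2 2 9437/10000
f(1y,2y) = ((4819/5000)/(9437/10000) − 1)/(1) = 201/9437 ≈ 2.1299%

step 1 [1y] zero: DF = P = 4819/5000 ≈ 0.963800
step 2 [2y] swap r/1=563/19075: DF=(1 − 563/19075·(0.963800))/(1+563/19075) = 9437/10000 ≈ 0.943700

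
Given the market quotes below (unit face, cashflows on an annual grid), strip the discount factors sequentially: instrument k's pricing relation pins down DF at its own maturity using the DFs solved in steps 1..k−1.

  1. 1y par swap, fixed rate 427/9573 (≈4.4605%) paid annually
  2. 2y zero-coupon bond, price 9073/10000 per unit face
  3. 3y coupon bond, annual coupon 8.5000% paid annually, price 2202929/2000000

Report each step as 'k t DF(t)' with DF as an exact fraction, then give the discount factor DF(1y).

step 1 [1y] swap r/1=427/9573: DF=(1 − 427/9573·(0))/(1+427/9573) = 9573/10000 ≈ 0.957300
step 2 [2y] zero: DF = P = 9073/10000 ≈ 0.907300
step 3 [3y] bond c/1=17/200: DF=(2202929/2000000 − 17/200·(0.957300+0.907300))/(1+17/200) = 8691/10000 ≈ 0.869100

1 1 9573/10000
2 2 9073/10000
3 3 8691/10000
DF(1y) = 9573/10000 ≈ 0.957300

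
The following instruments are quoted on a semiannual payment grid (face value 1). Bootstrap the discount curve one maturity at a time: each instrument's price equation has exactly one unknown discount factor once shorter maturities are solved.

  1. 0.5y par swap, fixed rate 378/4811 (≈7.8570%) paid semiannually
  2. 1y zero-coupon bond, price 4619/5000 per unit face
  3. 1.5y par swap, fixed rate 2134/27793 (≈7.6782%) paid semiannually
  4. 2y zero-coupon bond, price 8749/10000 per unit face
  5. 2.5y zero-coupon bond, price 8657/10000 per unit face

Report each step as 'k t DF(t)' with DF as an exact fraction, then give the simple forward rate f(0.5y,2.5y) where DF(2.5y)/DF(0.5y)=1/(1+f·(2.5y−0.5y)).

1 1/2 4811/5000
2 1 4619/5000
3 3/2 8933/10000
4 2 8749/10000
5 5/2 8657/10000
f(0.5y,2.5y) = ((4811/5000)/(8657/10000) − 1)/(2) = 965/17314 ≈ 5.5735%

step 1 [0.5y] swap r/2=189/4811: DF=(1 − 189/4811·(0))/(1+189/4811) = 4811/5000 ≈ 0.962200
step 2 [1y] zero: DF = P = 4619/5000 ≈ 0.923800
step 3 [1.5y] swap r/2=1067/27793: DF=(1 − 1067/27793·(0.962200+0.923800))/(1+1067/27793) = 8933/10000 ≈ 0.893300
step 4 [2y] zero: DF = P = 8749/10000 ≈ 0.874900
step 5 [2.5y] zero: DF = P = 8657/10000 ≈ 0.865700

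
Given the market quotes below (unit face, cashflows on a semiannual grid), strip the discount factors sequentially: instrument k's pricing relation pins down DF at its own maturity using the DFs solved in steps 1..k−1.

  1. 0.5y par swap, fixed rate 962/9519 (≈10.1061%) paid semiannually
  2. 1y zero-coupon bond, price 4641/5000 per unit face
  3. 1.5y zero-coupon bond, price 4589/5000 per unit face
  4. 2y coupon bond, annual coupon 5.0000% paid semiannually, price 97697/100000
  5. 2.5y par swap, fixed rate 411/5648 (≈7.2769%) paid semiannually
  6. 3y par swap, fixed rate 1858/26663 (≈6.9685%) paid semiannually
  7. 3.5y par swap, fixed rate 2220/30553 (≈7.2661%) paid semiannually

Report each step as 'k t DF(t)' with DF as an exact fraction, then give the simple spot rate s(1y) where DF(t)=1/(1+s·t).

1 1/2 9519/10000
2 1 4641/5000
3 3/2 4589/5000
4 2 8849/10000
5 5/2 2089/2500
6 3 4071/5000
7 7/2 389/500
s(1y) = (1/(4641/5000) − 1)/(1) = 359/4641 ≈ 7.7354%

step 1 [0.5y] swap r/2=481/9519: DF=(1 − 481/9519·(0))/(1+481/9519) = 9519/10000 ≈ 0.951900
step 2 [1y] zero: DF = P = 4641/5000 ≈ 0.928200
step 3 [1.5y] zero: DF = P = 4589/5000 ≈ 0.917800
step 4 [2y] bond c/2=1/40: DF=(97697/100000 − 1/40·(0.951900+0.928200+0.917800))/(1+1/40) = 8849/10000 ≈ 0.884900
step 5 [2.5y] swap r/2=411/11296: DF=(1 − 411/11296·(0.951900+0.928200+0.917800+0.884900))/(1+411/11296) = 2089/2500 ≈ 0.835600
step 6 [3y] swap r/2=929/26663: DF=(1 − 929/26663·(0.951900+0.928200+0.917800+0.884900+0.835600))/(1+929/26663) = 4071/5000 ≈ 0.814200
step 7 [3.5y] swap r/2=1110/30553: DF=(1 − 1110/30553·(0.951900+0.928200+0.917800+0.884900+0.835600+0.814200))/(1+1110/30553) = 389/500 ≈ 0.778000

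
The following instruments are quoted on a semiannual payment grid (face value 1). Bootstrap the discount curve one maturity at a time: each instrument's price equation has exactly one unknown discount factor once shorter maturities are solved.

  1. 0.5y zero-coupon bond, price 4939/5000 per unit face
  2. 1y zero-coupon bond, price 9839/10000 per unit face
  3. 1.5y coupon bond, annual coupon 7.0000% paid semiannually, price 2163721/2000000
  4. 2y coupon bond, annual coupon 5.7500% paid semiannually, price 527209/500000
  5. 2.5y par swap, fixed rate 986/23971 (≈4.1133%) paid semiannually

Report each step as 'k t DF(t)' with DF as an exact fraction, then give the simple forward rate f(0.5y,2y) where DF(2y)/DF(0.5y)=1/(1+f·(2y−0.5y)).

step 1 [0.5y] zero: DF = P = 4939/5000 ≈ 0.987800
step 2 [1y] zero: DF = P = 9839/10000 ≈ 0.983900
step 3 [1.5y] bond c/2=7/200: DF=(2163721/2000000 − 7/200·(0.987800+0.983900))/(1+7/200) = 4893/5000 ≈ 0.978600
step 4 [2y] bond c/2=23/800: DF=(527209/500000 − 23/800·(0.987800+0.983900+0.978600))/(1+23/800) = 377/400 ≈ 0.942500
step 5 [2.5y] swap r/2=493/23971: DF=(1 − 493/23971·(0.987800+0.983900+0.978600+0.942500))/(1+493/23971) = 4507/5000 ≈ 0.901400

1 1/2 4939/5000
2 1 9839/10000
3 3/2 4893/5000
4 2 377/400
5 5/2 4507/5000
f(0.5y,2y) = ((4939/5000)/(377/400) − 1)/(3/2) = 302/9425 ≈ 3.2042%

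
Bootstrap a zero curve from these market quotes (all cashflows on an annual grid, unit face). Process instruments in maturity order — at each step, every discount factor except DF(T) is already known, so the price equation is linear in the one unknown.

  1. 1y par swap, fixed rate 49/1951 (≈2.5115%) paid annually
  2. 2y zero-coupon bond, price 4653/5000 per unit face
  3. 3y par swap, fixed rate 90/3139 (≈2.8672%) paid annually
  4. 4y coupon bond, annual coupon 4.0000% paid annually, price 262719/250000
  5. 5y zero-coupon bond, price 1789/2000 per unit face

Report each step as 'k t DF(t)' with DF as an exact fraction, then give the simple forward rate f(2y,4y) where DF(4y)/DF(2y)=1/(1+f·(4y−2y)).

step 1 [1y] swap r/1=49/1951: DF=(1 − 49/1951·(0))/(1+49/1951) = 1951/2000 ≈ 0.975500
step 2 [2y] zero: DF = P = 4653/5000 ≈ 0.930600
step 3 [3y] swap r/1=90/3139: DF=(1 − 90/3139·(0.975500+0.930600))/(1+90/3139) = 919/1000 ≈ 0.919000
step 4 [4y] bond c/1=1/25: DF=(262719/250000 − 1/25·(0.975500+0.930600+0.919000))/(1+1/25) = 4509/5000 ≈ 0.901800
step 5 [5y] zero: DF = P = 1789/2000 ≈ 0.894500

1 1 1951/2000
2 2 4653/5000
3 3 919/1000
4 4 4509/5000
5 5 1789/2000
f(2y,4y) = ((4653/5000)/(4509/5000) − 1)/(2) = 8/501 ≈ 1.5968%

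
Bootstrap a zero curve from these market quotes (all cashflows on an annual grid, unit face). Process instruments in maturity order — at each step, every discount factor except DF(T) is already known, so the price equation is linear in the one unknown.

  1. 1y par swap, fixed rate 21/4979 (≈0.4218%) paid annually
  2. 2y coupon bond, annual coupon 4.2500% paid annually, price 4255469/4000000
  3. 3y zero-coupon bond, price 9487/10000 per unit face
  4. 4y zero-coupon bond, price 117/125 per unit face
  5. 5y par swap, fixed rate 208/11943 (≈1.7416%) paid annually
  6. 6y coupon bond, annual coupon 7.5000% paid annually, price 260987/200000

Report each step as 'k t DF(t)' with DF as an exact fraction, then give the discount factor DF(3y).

step 1 [1y] swap r/1=21/4979: DF=(1 − 21/4979·(0))/(1+21/4979) = 4979/5000 ≈ 0.995800
step 2 [2y] bond c/1=17/400: DF=(4255469/4000000 − 17/400·(0.995800))/(1+17/400) = 9799/10000 ≈ 0.979900
step 3 [3y] zero: DF = P = 9487/10000 ≈ 0.948700
step 4 [4y] zero: DF = P = 117/125 ≈ 0.936000
step 5 [5y] swap r/1=208/11943: DF=(1 − 208/11943·(0.995800+0.979900+0.948700+0.936000))/(1+208/11943) = 573/625 ≈ 0.916800
step 6 [6y] bond c/1=3/40: DF=(260987/200000 − 3/40·(0.995800+0.979900+0.948700+0.936000+0.916800))/(1+3/40) = 4403/5000 ≈ 0.880600

1 1 4979/5000
2 2 9799/10000
3 3 9487/10000
4 4 117/125
5 5 573/625
6 6 4403/5000
DF(3y) = 9487/10000 ≈ 0.948700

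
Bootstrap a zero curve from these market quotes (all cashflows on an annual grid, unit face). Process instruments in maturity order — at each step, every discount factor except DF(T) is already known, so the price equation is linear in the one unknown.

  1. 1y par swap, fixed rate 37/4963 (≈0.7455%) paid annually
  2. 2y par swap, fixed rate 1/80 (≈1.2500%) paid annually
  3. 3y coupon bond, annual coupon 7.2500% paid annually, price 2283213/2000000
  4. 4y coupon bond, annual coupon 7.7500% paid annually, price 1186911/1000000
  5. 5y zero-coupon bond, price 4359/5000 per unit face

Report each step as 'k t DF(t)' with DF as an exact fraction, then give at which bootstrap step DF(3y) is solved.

step 1 [1y] swap r/1=37/4963: DF=(1 − 37/4963·(0))/(1+37/4963) = 4963/5000 ≈ 0.992600
step 2 [2y] swap r/1=1/80: DF=(1 − 1/80·(0.992600))/(1+1/80) = 4877/5000 ≈ 0.975400
step 3 [3y] bond c/1=29/400: DF=(2283213/2000000 − 29/400·(0.992600+0.975400))/(1+29/400) = 4657/5000 ≈ 0.931400
step 4 [4y] bond c/1=31/400: DF=(1186911/1000000 − 31/400·(0.992600+0.975400+0.931400))/(1+31/400) = 893/1000 ≈ 0.893000
step 5 [5y] zero: DF = P = 4359/5000 ≈ 0.871800

1 1 4963/5000
2 2 4877/5000
3 3 4657/5000
4 4 893/1000
5 5 4359/5000
DF(3y) is solved at step 3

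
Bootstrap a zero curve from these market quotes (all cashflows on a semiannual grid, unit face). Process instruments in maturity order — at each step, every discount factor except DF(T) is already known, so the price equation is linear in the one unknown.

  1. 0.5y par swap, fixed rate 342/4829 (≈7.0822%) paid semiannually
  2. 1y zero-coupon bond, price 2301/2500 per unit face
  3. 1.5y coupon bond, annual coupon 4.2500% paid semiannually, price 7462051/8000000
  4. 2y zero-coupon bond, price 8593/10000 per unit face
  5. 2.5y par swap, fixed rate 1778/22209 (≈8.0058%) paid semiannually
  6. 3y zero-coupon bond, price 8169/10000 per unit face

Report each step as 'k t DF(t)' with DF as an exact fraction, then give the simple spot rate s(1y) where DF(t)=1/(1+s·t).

step 1 [0.5y] swap r/2=171/4829: DF=(1 − 171/4829·(0))/(1+171/4829) = 4829/5000 ≈ 0.965800
step 2 [1y] zero: DF = P = 2301/2500 ≈ 0.920400
step 3 [1.5y] bond c/2=17/800: DF=(7462051/8000000 − 17/800·(0.965800+0.920400))/(1+17/800) = 8741/10000 ≈ 0.874100
step 4 [2y] zero: DF = P = 8593/10000 ≈ 0.859300
step 5 [2.5y] swap r/2=889/22209: DF=(1 − 889/22209·(0.965800+0.920400+0.874100+0.859300))/(1+889/22209) = 4111/5000 ≈ 0.822200
step 6 [3y] zero: DF = P = 8169/10000 ≈ 0.816900

1 1/2 4829/5000
2 1 2301/2500
3 3/2 8741/10000
4 2 8593/10000
5 5/2 4111/5000
6 3 8169/10000
s(1y) = (1/(2301/2500) − 1)/(1) = 199/2301 ≈ 8.6484%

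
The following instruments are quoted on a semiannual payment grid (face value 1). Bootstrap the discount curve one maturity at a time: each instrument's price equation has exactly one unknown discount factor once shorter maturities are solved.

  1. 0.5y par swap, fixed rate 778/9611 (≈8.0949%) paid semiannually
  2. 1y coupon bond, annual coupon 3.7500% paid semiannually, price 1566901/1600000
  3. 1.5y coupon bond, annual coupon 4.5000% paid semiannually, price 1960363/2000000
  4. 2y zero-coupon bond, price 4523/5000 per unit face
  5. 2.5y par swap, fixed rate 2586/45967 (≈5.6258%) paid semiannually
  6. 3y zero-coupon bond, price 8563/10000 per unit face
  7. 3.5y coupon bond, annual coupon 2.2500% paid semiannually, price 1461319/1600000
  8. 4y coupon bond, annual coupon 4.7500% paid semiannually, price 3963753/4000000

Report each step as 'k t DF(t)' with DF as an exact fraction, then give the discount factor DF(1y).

step 1 [0.5y] swap r/2=389/9611: DF=(1 − 389/9611·(0))/(1+389/9611) = 9611/10000 ≈ 0.961100
step 2 [1y] bond c/2=3/160: DF=(1566901/1600000 − 3/160·(0.961100))/(1+3/160) = 2359/2500 ≈ 0.943600
step 3 [1.5y] bond c/2=9/400: DF=(1960363/2000000 − 9/400·(0.961100+0.943600))/(1+9/400) = 9167/10000 ≈ 0.916700
step 4 [2y] zero: DF = P = 4523/5000 ≈ 0.904600
step 5 [2.5y] swap r/2=1293/45967: DF=(1 − 1293/45967·(0.961100+0.943600+0.916700+0.904600))/(1+1293/45967) = 8707/10000 ≈ 0.870700
step 6 [3y] zero: DF = P = 8563/10000 ≈ 0.856300
step 7 [3.5y] bond c/2=9/800: DF=(1461319/1600000 − 9/800·(0.961100+0.943600+0.916700+0.904600+0.870700+0.856300))/(1+9/800) = 337/400 ≈ 0.842500
step 8 [4y] bond c/2=19/800: DF=(3963753/4000000 − 19/800·(0.961100+0.943600+0.916700+0.904600+0.870700+0.856300+0.842500))/(1+19/800) = 8219/10000 ≈ 0.821900

1 1/2 9611/10000
2 1 2359/2500
3 3/2 9167/10000
4 2 4523/5000
5 5/2 8707/10000
6 3 8563/10000
7 7/2 337/400
8 4 8219/10000
DF(1y) = 2359/2500 ≈ 0.943600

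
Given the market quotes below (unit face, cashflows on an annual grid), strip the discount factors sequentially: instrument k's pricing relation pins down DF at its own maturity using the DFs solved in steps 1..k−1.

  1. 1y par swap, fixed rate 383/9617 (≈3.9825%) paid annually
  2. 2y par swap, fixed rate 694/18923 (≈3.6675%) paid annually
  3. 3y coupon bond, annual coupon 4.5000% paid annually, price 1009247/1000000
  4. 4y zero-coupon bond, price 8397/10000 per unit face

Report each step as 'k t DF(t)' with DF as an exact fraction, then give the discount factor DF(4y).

step 1 [1y] swap r/1=383/9617: DF=(1 − 383/9617·(0))/(1+383/9617) = 9617/10000 ≈ 0.961700
step 2 [2y] swap r/1=694/18923: DF=(1 − 694/18923·(0.961700))/(1+694/18923) = 4653/5000 ≈ 0.930600
step 3 [3y] bond c/1=9/200: DF=(1009247/1000000 − 9/200·(0.961700+0.930600))/(1+9/200) = 8843/10000 ≈ 0.884300
step 4 [4y] zero: DF = P = 8397/10000 ≈ 0.839700

1 1 9617/10000
2 2 4653/5000
3 3 8843/10000
4 4 8397/10000
DF(4y) = 8397/10000 ≈ 0.839700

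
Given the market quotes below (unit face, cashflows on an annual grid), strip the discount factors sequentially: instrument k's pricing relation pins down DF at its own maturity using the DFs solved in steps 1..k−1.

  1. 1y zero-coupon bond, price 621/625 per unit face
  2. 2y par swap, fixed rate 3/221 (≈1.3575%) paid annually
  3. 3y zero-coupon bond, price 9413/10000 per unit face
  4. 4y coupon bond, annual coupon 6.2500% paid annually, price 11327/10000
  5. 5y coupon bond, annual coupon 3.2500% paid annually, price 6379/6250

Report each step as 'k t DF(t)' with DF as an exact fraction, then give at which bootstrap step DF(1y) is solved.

step 1 [1y] zero: DF = P = 621/625 ≈ 0.993600
step 2 [2y] swap r/1=3/221: DF=(1 − 3/221·(0.993600))/(1+3/221) = 9733/10000 ≈ 0.973300
step 3 [3y] zero: DF = P = 9413/10000 ≈ 0.941300
step 4 [4y] bond c/1=1/16: DF=(11327/10000 − 1/16·(0.993600+0.973300+0.941300))/(1+1/16) = 179/200 ≈ 0.895000
step 5 [5y] bond c/1=13/400: DF=(6379/6250 − 13/400·(0.993600+0.973300+0.941300+0.895000))/(1+13/400) = 543/625 ≈ 0.868800

1 1 621/625
2 2 9733/10000
3 3 9413/10000
4 4 179/200
5 5 543/625
DF(1y) is solved at step 1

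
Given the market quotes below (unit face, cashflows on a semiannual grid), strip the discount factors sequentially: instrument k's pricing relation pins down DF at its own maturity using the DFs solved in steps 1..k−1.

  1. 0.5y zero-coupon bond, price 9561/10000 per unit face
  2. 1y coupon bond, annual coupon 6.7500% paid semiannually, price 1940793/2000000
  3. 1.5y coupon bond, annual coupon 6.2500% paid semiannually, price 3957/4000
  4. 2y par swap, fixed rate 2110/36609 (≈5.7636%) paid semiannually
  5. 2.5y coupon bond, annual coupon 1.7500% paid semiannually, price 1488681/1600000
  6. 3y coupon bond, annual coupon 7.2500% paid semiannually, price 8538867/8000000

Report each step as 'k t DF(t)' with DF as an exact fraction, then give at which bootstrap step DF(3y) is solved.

step 1 [0.5y] zero: DF = P = 9561/10000 ≈ 0.956100
step 2 [1y] bond c/2=27/800: DF=(1940793/2000000 − 27/800·(0.956100))/(1+27/800) = 363/400 ≈ 0.907500
step 3 [1.5y] bond c/2=1/32: DF=(3957/4000 − 1/32·(0.956100+0.907500))/(1+1/32) = 2257/2500 ≈ 0.902800
step 4 [2y] swap r/2=1055/36609: DF=(1 − 1055/36609·(0.956100+0.907500+0.902800))/(1+1055/36609) = 1789/2000 ≈ 0.894500
step 5 [2.5y] bond c/2=7/800: DF=(1488681/1600000 − 7/800·(0.956100+0.907500+0.902800+0.894500))/(1+7/800) = 4453/5000 ≈ 0.890600
step 6 [3y] bond c/2=29/800: DF=(8538867/8000000 − 29/800·(0.956100+0.907500+0.902800+0.894500+0.890600))/(1+29/800) = 2177/2500 ≈ 0.870800

1 1/2 9561/10000
2 1 363/400
3 3/2 2257/2500
4 2 1789/2000
5 5/2 4453/5000
6 3 2177/2500
DF(3y) is solved at step 6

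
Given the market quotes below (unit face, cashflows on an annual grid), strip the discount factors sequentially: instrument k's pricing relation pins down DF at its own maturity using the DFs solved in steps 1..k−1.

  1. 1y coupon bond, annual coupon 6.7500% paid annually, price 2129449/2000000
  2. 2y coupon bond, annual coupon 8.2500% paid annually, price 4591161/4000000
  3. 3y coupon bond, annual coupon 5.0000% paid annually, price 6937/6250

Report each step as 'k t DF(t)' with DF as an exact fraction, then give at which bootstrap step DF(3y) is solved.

1 1 4987/5000
2 2 9843/10000
3 3 9627/10000
DF(3y) is solved at step 3

step 1 [1y] bond c/1=27/400: DF=(2129449/2000000 − 27/400·(0))/(1+27/400) = 4987/5000 ≈ 0.997400
step 2 [2y] bond c/1=33/400: DF=(4591161/4000000 − 33/400·(0.997400))/(1+33/400) = 9843/10000 ≈ 0.984300
step 3 [3y] bond c/1=1/20: DF=(6937/6250 − 1/20·(0.997400+0.984300))/(1+1/20) = 9627/10000 ≈ 0.962700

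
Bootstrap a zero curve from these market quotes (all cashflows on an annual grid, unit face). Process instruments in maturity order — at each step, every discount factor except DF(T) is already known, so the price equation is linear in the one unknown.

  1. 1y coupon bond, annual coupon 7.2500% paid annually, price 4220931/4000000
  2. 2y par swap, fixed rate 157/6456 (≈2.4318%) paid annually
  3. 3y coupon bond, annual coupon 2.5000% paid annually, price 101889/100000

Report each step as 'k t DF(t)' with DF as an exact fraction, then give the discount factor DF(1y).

1 1 9839/10000
2 2 9529/10000
3 3 2367/2500
DF(1y) = 9839/10000 ≈ 0.983900

step 1 [1y] bond c/1=29/400: DF=(4220931/4000000 − 29/400·(0))/(1+29/400) = 9839/10000 ≈ 0.983900
step 2 [2y] swap r/1=157/6456: DF=(1 − 157/6456·(0.983900))/(1+157/6456) = 9529/10000 ≈ 0.952900
step 3 [3y] bond c/1=1/40: DF=(101889/100000 − 1/40·(0.983900+0.952900))/(1+1/40) = 2367/2500 ≈ 0.946800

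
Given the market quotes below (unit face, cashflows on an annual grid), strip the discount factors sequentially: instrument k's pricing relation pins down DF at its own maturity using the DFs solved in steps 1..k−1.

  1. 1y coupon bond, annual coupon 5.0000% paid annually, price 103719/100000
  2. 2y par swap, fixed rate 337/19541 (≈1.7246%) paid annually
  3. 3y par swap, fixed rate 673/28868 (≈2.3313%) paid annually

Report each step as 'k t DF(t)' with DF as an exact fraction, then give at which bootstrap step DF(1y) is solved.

step 1 [1y] bond c/1=1/20: DF=(103719/100000 − 1/20·(0))/(1+1/20) = 4939/5000 ≈ 0.987800
step 2 [2y] swap r/1=337/19541: DF=(1 − 337/19541·(0.987800))/(1+337/19541) = 9663/10000 ≈ 0.966300
step 3 [3y] swap r/1=673/28868: DF=(1 − 673/28868·(0.987800+0.966300))/(1+673/28868) = 9327/10000 ≈ 0.932700

1 1 4939/5000
2 2 9663/10000
3 3 9327/10000
DF(1y) is solved at step 1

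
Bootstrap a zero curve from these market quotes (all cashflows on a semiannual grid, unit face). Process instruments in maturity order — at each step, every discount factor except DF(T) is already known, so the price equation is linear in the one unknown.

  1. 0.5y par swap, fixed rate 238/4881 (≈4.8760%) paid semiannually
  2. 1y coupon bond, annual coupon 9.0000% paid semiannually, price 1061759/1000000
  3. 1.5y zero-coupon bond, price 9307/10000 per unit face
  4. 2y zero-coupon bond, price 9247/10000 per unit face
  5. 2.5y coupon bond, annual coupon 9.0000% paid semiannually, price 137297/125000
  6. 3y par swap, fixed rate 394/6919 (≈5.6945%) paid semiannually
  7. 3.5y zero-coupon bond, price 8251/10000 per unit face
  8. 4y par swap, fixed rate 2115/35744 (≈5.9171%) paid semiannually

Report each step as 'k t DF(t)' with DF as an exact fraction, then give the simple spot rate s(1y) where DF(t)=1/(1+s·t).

1 1/2 4881/5000
2 1 487/500
3 3/2 9307/10000
4 2 9247/10000
5 5/2 1109/1250
6 3 1053/1250
7 7/2 8251/10000
8 4 1577/2000
s(1y) = (1/(487/500) − 1)/(1) = 13/487 ≈ 2.6694%

step 1 [0.5y] swap r/2=119/4881: DF=(1 − 119/4881·(0))/(1+119/4881) = 4881/5000 ≈ 0.976200
step 2 [1y] bond c/2=9/200: DF=(1061759/1000000 − 9/200·(0.976200))/(1+9/200) = 487/500 ≈ 0.974000
step 3 [1.5y] zero: DF = P = 9307/10000 ≈ 0.930700
step 4 [2y] zero: DF = P = 9247/10000 ≈ 0.924700
step 5 [2.5y] bond c/2=9/200: DF=(137297/125000 − 9/200·(0.976200+0.974000+0.930700+0.924700))/(1+9/200) = 1109/1250 ≈ 0.887200
step 6 [3y] swap r/2=197/6919: DF=(1 − 197/6919·(0.976200+0.974000+0.930700+0.924700+0.887200))/(1+197/6919) = 1053/1250 ≈ 0.842400
step 7 [3.5y] zero: DF = P = 8251/10000 ≈ 0.825100
step 8 [4y] swap r/2=2115/71488: DF=(1 − 2115/71488·(0.976200+0.974000+0.930700+0.924700+0.887200+0.842400+0.825100))/(1+2115/71488) = 1577/2000 ≈ 0.788500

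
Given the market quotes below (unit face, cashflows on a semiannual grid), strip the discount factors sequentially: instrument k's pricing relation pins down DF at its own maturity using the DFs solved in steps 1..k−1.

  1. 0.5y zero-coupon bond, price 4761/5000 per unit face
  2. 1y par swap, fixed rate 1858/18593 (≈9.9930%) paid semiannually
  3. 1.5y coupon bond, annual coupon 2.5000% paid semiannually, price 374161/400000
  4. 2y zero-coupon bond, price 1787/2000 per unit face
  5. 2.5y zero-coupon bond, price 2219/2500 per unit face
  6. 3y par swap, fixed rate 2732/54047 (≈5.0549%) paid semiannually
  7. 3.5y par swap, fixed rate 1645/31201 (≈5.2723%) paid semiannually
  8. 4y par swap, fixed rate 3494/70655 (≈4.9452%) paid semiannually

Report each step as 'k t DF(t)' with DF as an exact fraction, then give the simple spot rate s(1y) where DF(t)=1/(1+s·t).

1 1/2 4761/5000
2 1 9071/10000
3 3/2 9009/10000
4 2 1787/2000
5 5/2 2219/2500
6 3 4317/5000
7 7/2 1671/2000
8 4 8253/10000
s(1y) = (1/(9071/10000) − 1)/(1) = 929/9071 ≈ 10.2414%

step 1 [0.5y] zero: DF = P = 4761/5000 ≈ 0.952200
step 2 [1y] swap r/2=929/18593: DF=(1 − 929/18593·(0.952200))/(1+929/18593) = 9071/10000 ≈ 0.907100
step 3 [1.5y] bond c/2=1/80: DF=(374161/400000 − 1/80·(0.952200+0.907100))/(1+1/80) = 9009/10000 ≈ 0.900900
step 4 [2y] zero: DF = P = 1787/2000 ≈ 0.893500
step 5 [2.5y] zero: DF = P = 2219/2500 ≈ 0.887600
step 6 [3y] swap r/2=1366/54047: DF=(1 − 1366/54047·(0.952200+0.907100+0.900900+0.893500+0.887600))/(1+1366/54047) = 4317/5000 ≈ 0.863400
step 7 [3.5y] swap r/2=1645/62402: DF=(1 − 1645/62402·(0.952200+0.907100+0.900900+0.893500+0.887600+0.863400))/(1+1645/62402) = 1671/2000 ≈ 0.835500
step 8 [4y] swap r/2=1747/70655: DF=(1 − 1747/70655·(0.952200+0.907100+0.900900+0.893500+0.887600+0.863400+0.835500))/(1+1747/70655) = 8253/10000 ≈ 0.825300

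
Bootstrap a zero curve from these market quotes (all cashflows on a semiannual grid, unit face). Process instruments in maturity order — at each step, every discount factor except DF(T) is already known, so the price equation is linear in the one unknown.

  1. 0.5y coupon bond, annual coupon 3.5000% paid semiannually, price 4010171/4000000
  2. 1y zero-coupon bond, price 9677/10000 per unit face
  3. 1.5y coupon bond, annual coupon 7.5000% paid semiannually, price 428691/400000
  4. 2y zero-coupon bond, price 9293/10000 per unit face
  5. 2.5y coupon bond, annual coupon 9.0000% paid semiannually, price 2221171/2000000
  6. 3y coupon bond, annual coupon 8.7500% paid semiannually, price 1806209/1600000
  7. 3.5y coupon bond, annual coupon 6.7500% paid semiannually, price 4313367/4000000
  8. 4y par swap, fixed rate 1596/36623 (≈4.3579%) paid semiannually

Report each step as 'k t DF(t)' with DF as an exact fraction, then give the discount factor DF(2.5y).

1 1/2 9853/10000
2 1 9677/10000
3 3/2 1203/1250
4 2 9293/10000
5 5/2 2243/2500
6 3 2207/2500
7 7/2 1719/2000
8 4 2101/2500
DF(2.5y) = 2243/2500 ≈ 0.897200

step 1 [0.5y] bond c/2=7/400: DF=(4010171/4000000 − 7/400·(0))/(1+7/400) = 9853/10000 ≈ 0.985300
step 2 [1y] zero: DF = P = 9677/10000 ≈ 0.967700
step 3 [1.5y] bond c/2=3/80: DF=(428691/400000 − 3/80·(0.985300+0.967700))/(1+3/80) = 1203/1250 ≈ 0.962400
step 4 [2y] zero: DF = P = 9293/10000 ≈ 0.929300
step 5 [2.5y] bond c/2=9/200: DF=(2221171/2000000 − 9/200·(0.985300+0.967700+0.962400+0.929300))/(1+9/200) = 2243/2500 ≈ 0.897200
step 6 [3y] bond c/2=7/160: DF=(1806209/1600000 − 7/160·(0.985300+0.967700+0.962400+0.929300+0.897200))/(1+7/160) = 2207/2500 ≈ 0.882800
step 7 [3.5y] bond c/2=27/800: DF=(4313367/4000000 − 27/800·(0.985300+0.967700+0.962400+0.929300+0.897200+0.882800))/(1+27/800) = 1719/2000 ≈ 0.859500
step 8 [4y] swap r/2=798/36623: DF=(1 − 798/36623·(0.985300+0.967700+0.962400+0.929300+0.897200+0.882800+0.859500))/(1+798/36623) = 2101/2500 ≈ 0.840400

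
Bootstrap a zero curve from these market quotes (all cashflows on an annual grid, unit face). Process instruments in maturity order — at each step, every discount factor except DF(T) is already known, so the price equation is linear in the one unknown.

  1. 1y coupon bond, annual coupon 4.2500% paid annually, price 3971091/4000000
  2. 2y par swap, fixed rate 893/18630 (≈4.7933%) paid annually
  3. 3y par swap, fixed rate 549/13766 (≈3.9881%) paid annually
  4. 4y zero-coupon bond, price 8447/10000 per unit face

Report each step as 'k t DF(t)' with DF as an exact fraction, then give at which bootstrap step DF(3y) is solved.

1 1 9523/10000
2 2 9107/10000
3 3 4451/5000
4 4 8447/10000
DF(3y) is solved at step 3

step 1 [1y] bond c/1=17/400: DF=(3971091/4000000 − 17/400·(0))/(1+17/400) = 9523/10000 ≈ 0.952300
step 2 [2y] swap r/1=893/18630: DF=(1 − 893/18630·(0.952300))/(1+893/18630) = 9107/10000 ≈ 0.910700
step 3 [3y] swap r/1=549/13766: DF=(1 − 549/13766·(0.952300+0.910700))/(1+549/13766) = 4451/5000 ≈ 0.890200
step 4 [4y] zero: DF = P = 8447/10000 ≈ 0.844700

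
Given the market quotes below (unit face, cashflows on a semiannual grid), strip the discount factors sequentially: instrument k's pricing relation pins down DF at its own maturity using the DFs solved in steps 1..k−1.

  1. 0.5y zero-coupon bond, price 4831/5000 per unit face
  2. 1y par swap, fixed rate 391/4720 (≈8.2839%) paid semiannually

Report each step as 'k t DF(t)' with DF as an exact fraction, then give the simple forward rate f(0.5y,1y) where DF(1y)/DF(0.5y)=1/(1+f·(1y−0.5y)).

step 1 [0.5y] zero: DF = P = 4831/5000 ≈ 0.966200
step 2 [1y] swap r/2=391/9440: DF=(1 − 391/9440·(0.966200))/(1+391/9440) = 4609/5000 ≈ 0.921800

1 1/2 4831/5000
2 1 4609/5000
f(0.5y,1y) = ((4831/5000)/(4609/5000) − 1)/(1/2) = 444/4609 ≈ 9.6333%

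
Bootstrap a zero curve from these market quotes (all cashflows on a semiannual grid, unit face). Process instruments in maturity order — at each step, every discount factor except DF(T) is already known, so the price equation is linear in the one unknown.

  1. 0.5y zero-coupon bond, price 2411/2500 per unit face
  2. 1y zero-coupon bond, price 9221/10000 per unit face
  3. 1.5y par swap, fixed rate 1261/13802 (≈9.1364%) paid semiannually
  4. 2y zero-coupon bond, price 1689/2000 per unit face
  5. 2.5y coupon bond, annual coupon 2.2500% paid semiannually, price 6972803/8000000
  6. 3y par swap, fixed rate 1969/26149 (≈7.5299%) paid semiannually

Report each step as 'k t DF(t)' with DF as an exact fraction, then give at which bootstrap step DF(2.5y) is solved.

1 1/2 2411/2500
2 1 9221/10000
3 3/2 8739/10000
4 2 1689/2000
5 5/2 4109/5000
6 3 8031/10000
DF(2.5y) is solved at step 5

step 1 [0.5y] zero: DF = P = 2411/2500 ≈ 0.964400
step 2 [1y] zero: DF = P = 9221/10000 ≈ 0.922100
step 3 [1.5y] swap r/2=1261/27604: DF=(1 − 1261/27604·(0.964400+0.922100))/(1+1261/27604) = 8739/10000 ≈ 0.873900
step 4 [2y] zero: DF = P = 1689/2000 ≈ 0.844500
step 5 [2.5y] bond c/2=9/800: DF=(6972803/8000000 − 9/800·(0.964400+0.922100+0.873900+0.844500))/(1+9/800) = 4109/5000 ≈ 0.821800
step 6 [3y] swap r/2=1969/52298: DF=(1 − 1969/52298·(0.964400+0.922100+0.873900+0.844500+0.821800))/(1+1969/52298) = 8031/10000 ≈ 0.803100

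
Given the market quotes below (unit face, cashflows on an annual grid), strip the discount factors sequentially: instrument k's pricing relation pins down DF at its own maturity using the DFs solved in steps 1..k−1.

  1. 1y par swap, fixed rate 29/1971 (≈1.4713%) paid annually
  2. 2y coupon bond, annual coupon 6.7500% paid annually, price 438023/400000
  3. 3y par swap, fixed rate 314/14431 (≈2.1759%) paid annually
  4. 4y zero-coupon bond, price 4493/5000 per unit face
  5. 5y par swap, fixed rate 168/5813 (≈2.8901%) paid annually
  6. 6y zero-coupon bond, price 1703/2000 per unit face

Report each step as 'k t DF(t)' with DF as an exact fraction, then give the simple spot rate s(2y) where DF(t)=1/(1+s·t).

step 1 [1y] swap r/1=29/1971: DF=(1 − 29/1971·(0))/(1+29/1971) = 1971/2000 ≈ 0.985500
step 2 [2y] bond c/1=27/400: DF=(438023/400000 − 27/400·(0.985500))/(1+27/400) = 1927/2000 ≈ 0.963500
step 3 [3y] swap r/1=314/14431: DF=(1 − 314/14431·(0.985500+0.963500))/(1+314/14431) = 2343/2500 ≈ 0.937200
step 4 [4y] zero: DF = P = 4493/5000 ≈ 0.898600
step 5 [5y] swap r/1=168/5813: DF=(1 − 168/5813·(0.985500+0.963500+0.937200+0.898600))/(1+168/5813) = 541/625 ≈ 0.865600
step 6 [6y] zero: DF = P = 1703/2000 ≈ 0.851500

1 1 1971/2000
2 2 1927/2000
3 3 2343/2500
4 4 4493/5000
5 5 541/625
6 6 1703/2000
s(2y) = (1/(1927/2000) − 1)/(2) = 73/3854 ≈ 1.8941%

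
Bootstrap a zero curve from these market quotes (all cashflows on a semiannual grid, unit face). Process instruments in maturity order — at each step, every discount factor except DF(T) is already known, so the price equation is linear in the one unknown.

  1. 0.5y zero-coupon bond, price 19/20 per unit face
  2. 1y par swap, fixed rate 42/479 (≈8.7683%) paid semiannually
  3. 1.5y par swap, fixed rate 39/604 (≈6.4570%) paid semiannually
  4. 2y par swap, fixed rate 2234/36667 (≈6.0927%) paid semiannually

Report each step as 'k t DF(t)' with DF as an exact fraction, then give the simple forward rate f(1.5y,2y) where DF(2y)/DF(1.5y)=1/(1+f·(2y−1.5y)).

step 1 [0.5y] zero: DF = P = 19/20 ≈ 0.950000
step 2 [1y] swap r/2=21/479: DF=(1 − 21/479·(0.950000))/(1+21/479) = 9181/10000 ≈ 0.918100
step 3 [1.5y] swap r/2=39/1208: DF=(1 − 39/1208·(0.950000+0.918100))/(1+39/1208) = 9103/10000 ≈ 0.910300
step 4 [2y] swap r/2=1117/36667: DF=(1 − 1117/36667·(0.950000+0.918100+0.910300))/(1+1117/36667) = 8883/10000 ≈ 0.888300

1 1/2 19/20
2 1 9181/10000
3 3/2 9103/10000
4 2 8883/10000
f(1.5y,2y) = ((9103/10000)/(8883/10000) − 1)/(1/2) = 440/8883 ≈ 4.9533%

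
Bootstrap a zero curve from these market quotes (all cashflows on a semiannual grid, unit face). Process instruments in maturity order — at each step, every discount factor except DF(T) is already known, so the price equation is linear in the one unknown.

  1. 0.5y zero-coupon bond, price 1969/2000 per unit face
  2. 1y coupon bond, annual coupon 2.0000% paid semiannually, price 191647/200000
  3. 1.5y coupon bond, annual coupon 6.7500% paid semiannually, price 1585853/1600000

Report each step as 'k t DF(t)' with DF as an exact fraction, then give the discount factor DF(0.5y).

1 1/2 1969/2000
2 1 939/1000
3 3/2 112/125
DF(0.5y) = 1969/2000 ≈ 0.984500

step 1 [0.5y] zero: DF = P = 1969/2000 ≈ 0.984500
step 2 [1y] bond c/2=1/100: DF=(191647/200000 − 1/100·(0.984500))/(1+1/100) = 939/1000 ≈ 0.939000
step 3 [1.5y] bond c/2=27/800: DF=(1585853/1600000 − 27/800·(0.984500+0.939000))/(1+27/800) = 112/125 ≈ 0.896000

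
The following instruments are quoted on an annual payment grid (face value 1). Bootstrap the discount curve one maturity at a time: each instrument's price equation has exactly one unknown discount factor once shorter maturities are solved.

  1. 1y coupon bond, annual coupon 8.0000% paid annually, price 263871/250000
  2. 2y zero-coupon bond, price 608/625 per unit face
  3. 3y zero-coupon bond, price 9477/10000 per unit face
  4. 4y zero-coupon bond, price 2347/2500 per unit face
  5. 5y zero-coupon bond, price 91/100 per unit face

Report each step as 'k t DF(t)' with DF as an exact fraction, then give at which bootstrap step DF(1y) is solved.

1 1 9773/10000
2 2 608/625
3 3 9477/10000
4 4 2347/2500
5 5 91/100
DF(1y) is solved at step 1

step 1 [1y] bond c/1=2/25: DF=(263871/250000 − 2/25·(0))/(1+2/25) = 9773/10000 ≈ 0.977300
step 2 [2y] zero: DF = P = 608/625 ≈ 0.972800
step 3 [3y] zero: DF = P = 9477/10000 ≈ 0.947700
step 4 [4y] zero: DF = P = 2347/2500 ≈ 0.938800
step 5 [5y] zero: DF = P = 91/100 ≈ 0.910000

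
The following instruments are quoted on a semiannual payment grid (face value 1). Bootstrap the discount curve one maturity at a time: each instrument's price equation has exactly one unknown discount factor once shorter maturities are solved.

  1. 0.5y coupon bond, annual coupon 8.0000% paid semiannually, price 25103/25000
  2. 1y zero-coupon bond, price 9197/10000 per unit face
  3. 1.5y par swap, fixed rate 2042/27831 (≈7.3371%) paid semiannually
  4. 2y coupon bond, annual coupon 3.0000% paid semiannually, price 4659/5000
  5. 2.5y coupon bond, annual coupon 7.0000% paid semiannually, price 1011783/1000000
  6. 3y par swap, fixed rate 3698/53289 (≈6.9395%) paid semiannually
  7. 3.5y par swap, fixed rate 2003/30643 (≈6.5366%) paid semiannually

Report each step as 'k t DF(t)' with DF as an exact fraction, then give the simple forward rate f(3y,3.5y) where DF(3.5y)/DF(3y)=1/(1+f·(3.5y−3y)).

step 1 [0.5y] bond c/2=1/25: DF=(25103/25000 − 1/25·(0))/(1+1/25) = 1931/2000 ≈ 0.965500
step 2 [1y] zero: DF = P = 9197/10000 ≈ 0.919700
step 3 [1.5y] swap r/2=1021/27831: DF=(1 − 1021/27831·(0.965500+0.919700))/(1+1021/27831) = 8979/10000 ≈ 0.897900
step 4 [2y] bond c/2=3/200: DF=(4659/5000 − 3/200·(0.965500+0.919700+0.897900))/(1+3/200) = 8769/10000 ≈ 0.876900
step 5 [2.5y] bond c/2=7/200: DF=(1011783/1000000 − 7/200·(0.965500+0.919700+0.897900+0.876900))/(1+7/200) = 4269/5000 ≈ 0.853800
step 6 [3y] swap r/2=1849/53289: DF=(1 − 1849/53289·(0.965500+0.919700+0.897900+0.876900+0.853800))/(1+1849/53289) = 8151/10000 ≈ 0.815100
step 7 [3.5y] swap r/2=2003/61286: DF=(1 − 2003/61286·(0.965500+0.919700+0.897900+0.876900+0.853800+0.815100))/(1+2003/61286) = 7997/10000 ≈ 0.799700

1 1/2 1931/2000
2 1 9197/10000
3 3/2 8979/10000
4 2 8769/10000
5 5/2 4269/5000
6 3 8151/10000
7 7/2 7997/10000
f(3y,3.5y) = ((8151/10000)/(7997/10000) − 1)/(1/2) = 28/727 ≈ 3.8514%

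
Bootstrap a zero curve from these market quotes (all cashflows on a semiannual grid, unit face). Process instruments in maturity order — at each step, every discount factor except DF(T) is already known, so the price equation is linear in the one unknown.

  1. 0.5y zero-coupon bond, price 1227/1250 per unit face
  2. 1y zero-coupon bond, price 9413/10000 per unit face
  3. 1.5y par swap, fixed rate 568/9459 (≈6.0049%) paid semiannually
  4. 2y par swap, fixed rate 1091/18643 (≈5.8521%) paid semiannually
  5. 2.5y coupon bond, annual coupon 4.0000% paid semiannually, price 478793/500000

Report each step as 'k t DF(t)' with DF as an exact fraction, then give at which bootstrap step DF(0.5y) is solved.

1 1/2 1227/1250
2 1 9413/10000
3 3/2 2287/2500
4 2 8909/10000
5 5/2 8657/10000
DF(0.5y) is solved at step 1

step 1 [0.5y] zero: DF = P = 1227/1250 ≈ 0.981600
step 2 [1y] zero: DF = P = 9413/10000 ≈ 0.941300
step 3 [1.5y] swap r/2=284/9459: DF=(1 − 284/9459·(0.981600+0.941300))/(1+284/9459) = 2287/2500 ≈ 0.914800
step 4 [2y] swap r/2=1091/37286: DF=(1 − 1091/37286·(0.981600+0.941300+0.914800))/(1+1091/37286) = 8909/10000 ≈ 0.890900
step 5 [2.5y] bond c/2=1/50: DF=(478793/500000 − 1/50·(0.981600+0.941300+0.914800+0.890900))/(1+1/50) = 8657/10000 ≈ 0.865700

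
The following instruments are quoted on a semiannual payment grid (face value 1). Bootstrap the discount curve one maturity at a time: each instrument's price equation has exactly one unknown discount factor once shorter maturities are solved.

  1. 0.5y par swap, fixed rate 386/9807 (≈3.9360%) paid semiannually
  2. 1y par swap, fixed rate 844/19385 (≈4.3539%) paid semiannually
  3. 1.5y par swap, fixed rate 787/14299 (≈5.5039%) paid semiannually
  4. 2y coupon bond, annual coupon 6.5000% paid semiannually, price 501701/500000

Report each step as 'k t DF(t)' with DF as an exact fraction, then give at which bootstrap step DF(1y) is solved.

1 1/2 9807/10000
2 1 4789/5000
3 3/2 9213/10000
4 2 4409/5000
DF(1y) is solved at step 2

step 1 [0.5y] swap r/2=193/9807: DF=(1 − 193/9807·(0))/(1+193/9807) = 9807/10000 ≈ 0.980700
step 2 [1y] swap r/2=422/19385: DF=(1 − 422/19385·(0.980700))/(1+422/19385) = 4789/5000 ≈ 0.957800
step 3 [1.5y] swap r/2=787/28598: DF=(1 − 787/28598·(0.980700+0.957800))/(1+787/28598) = 9213/10000 ≈ 0.921300
step 4 [2y] bond c/2=13/400: DF=(501701/500000 − 13/400·(0.980700+0.957800+0.921300))/(1+13/400) = 4409/5000 ≈ 0.881800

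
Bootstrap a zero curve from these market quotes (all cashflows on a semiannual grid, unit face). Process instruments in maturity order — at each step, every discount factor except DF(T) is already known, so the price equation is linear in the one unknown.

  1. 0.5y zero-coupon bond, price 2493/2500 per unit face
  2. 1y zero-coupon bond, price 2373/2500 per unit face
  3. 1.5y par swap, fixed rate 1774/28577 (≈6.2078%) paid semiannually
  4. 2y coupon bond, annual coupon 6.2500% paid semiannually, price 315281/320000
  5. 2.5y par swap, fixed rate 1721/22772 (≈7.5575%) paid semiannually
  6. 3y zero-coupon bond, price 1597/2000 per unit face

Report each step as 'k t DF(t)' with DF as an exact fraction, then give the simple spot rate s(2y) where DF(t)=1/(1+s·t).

1 1/2 2493/2500
2 1 2373/2500
3 3/2 9113/10000
4 2 543/625
5 5/2 8279/10000
6 3 1597/2000
s(2y) = (1/(543/625) − 1)/(2) = 41/543 ≈ 7.5506%

step 1 [0.5y] zero: DF = P = 2493/2500 ≈ 0.997200
step 2 [1y] zero: DF = P = 2373/2500 ≈ 0.949200
step 3 [1.5y] swap r/2=887/28577: DF=(1 − 887/28577·(0.997200+0.949200))/(1+887/28577) = 9113/10000 ≈ 0.911300
step 4 [2y] bond c/2=1/32: DF=(315281/320000 − 1/32·(0.997200+0.949200+0.911300))/(1+1/32) = 543/625 ≈ 0.868800
step 5 [2.5y] swap r/2=1721/45544: DF=(1 − 1721/45544·(0.997200+0.949200+0.911300+0.868800))/(1+1721/45544) = 8279/10000 ≈ 0.827900
step 6 [3y] zero: DF = P = 1597/2000 ≈ 0.798500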